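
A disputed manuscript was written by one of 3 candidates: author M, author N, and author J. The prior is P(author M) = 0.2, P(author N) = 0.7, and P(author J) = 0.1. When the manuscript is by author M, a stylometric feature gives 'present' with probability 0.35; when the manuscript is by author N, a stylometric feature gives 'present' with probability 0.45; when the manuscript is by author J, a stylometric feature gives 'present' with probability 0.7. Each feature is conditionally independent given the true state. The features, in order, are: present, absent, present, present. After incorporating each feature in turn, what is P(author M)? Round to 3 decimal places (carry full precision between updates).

0.109

Each posterior becomes the prior for the next update.
After 'present': normaliser = 0.35·0.2000 + 0.45·0.7000 + 0.7·0.1000; P(author M) ≈ 0.1538, P(author N) ≈ 0.6923, P(author J) ≈ 0.1538
After 'absent': normaliser = 0.65·0.1538 + 0.55·0.6923 + 0.3·0.1538; P(author M) ≈ 0.1898, P(author N) ≈ 0.7226, P(author J) ≈ 0.0876
After 'present': normaliser = 0.35·0.1898 + 0.45·0.7226 + 0.7·0.0876; P(author M) ≈ 0.1467, P(author N) ≈ 0.7180, P(author J) ≈ 0.1354
After 'present': normaliser = 0.35·0.1467 + 0.45·0.7180 + 0.7·0.1354; P(author M) ≈ 0.1094, P(author N) ≈ 0.6886, P(author J) ≈ 0.2020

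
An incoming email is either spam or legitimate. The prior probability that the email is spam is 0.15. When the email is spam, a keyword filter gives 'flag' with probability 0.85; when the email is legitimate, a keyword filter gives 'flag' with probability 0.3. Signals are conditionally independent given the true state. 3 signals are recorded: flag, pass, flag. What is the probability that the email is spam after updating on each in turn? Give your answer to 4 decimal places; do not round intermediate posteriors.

After 'flag': P(spam) = 0.85·0.1500 / (0.85·0.1500 + 0.3·0.8500) ≈ 0.3333
After 'pass': P(spam) = 0.15·0.3333 / (0.15·0.3333 + 0.7·0.6667) ≈ 0.0968
After 'flag': P(spam) = 0.85·0.0968 / (0.85·0.0968 + 0.3·0.9032) ≈ 0.2329

0.2329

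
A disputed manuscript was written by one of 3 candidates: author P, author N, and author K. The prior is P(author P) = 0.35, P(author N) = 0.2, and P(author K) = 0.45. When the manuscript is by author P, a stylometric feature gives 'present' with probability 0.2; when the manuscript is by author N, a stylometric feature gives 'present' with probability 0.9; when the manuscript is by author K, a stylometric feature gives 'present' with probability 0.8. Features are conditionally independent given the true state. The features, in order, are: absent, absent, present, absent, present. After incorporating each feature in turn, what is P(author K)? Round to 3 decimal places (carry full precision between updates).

0.239

Each posterior becomes the prior for the next update.
After 'absent': normaliser = 0.8·0.3500 + 0.1·0.2000 + 0.2·0.4500; P(author P) ≈ 0.7179, P(author N) ≈ 0.0513, P(author K) ≈ 0.2308
After 'absent': normaliser = 0.8·0.7179 + 0.1·0.0513 + 0.2·0.2308; P(author P) ≈ 0.9180, P(author N) ≈ 0.0082, P(author K) ≈ 0.0738
After 'present': normaliser = 0.2·0.9180 + 0.9·0.0082 + 0.8·0.0738; P(author P) ≈ 0.7344, P(author N) ≈ 0.0295, P(author K) ≈ 0.2361
After 'absent': normaliser = 0.8·0.7344 + 0.1·0.0295 + 0.2·0.2361; P(author P) ≈ 0.9213, P(author N) ≈ 0.0046, P(author K) ≈ 0.0740
After 'present': normaliser = 0.2·0.9213 + 0.9·0.0046 + 0.8·0.0740; P(author P) ≈ 0.7440, P(author N) ≈ 0.0168, P(author K) ≈ 0.2392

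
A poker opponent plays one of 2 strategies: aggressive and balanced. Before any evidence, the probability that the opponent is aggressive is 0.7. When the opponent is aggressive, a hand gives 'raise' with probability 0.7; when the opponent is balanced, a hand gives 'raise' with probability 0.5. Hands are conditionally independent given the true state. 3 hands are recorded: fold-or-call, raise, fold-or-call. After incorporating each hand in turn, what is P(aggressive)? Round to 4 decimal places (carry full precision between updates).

Each posterior becomes the prior for the next update.
After 'fold-or-call': P(aggressive) = 0.3·0.7000 / (0.3·0.7000 + 0.5·0.3000) ≈ 0.5833
After 'raise': P(aggressive) = 0.7·0.5833 / (0.7·0.5833 + 0.5·0.4167) ≈ 0.6622
After 'fold-or-call': P(aggressive) = 0.3·0.6622 / (0.3·0.6622 + 0.5·0.3378) ≈ 0.5404

0.5404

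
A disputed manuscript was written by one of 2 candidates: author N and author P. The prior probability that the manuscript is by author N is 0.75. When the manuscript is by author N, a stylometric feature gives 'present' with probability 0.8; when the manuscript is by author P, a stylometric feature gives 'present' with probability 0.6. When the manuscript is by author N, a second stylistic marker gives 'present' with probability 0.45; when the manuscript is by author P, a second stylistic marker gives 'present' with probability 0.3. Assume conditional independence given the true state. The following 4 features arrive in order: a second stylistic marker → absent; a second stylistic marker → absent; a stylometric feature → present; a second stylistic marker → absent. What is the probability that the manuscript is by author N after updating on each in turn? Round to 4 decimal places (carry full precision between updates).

0.6599

After a second stylistic marker='absent': P(author N) = 0.55·0.7500 / (0.55·0.7500 + 0.7·0.2500) ≈ 0.7021
After a second stylistic marker='absent': P(author N) = 0.55·0.7021 / (0.55·0.7021 + 0.7·0.2979) ≈ 0.6494
After a stylometric feature='present': P(author N) = 0.8·0.6494 / (0.8·0.6494 + 0.6·0.3506) ≈ 0.7118
After a second stylistic marker='absent': P(author N) = 0.55·0.7118 / (0.55·0.7118 + 0.7·0.2882) ≈ 0.6599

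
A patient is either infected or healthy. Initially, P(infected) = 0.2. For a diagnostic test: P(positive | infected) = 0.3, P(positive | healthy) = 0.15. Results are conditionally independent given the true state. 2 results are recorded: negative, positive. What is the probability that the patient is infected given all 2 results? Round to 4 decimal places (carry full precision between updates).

0.2917

After 'negative': P(infected) = 0.7·0.2000 / (0.7·0.2000 + 0.85·0.8000) ≈ 0.1707
After 'positive': P(infected) = 0.3·0.1707 / (0.3·0.1707 + 0.15·0.8293) ≈ 0.2917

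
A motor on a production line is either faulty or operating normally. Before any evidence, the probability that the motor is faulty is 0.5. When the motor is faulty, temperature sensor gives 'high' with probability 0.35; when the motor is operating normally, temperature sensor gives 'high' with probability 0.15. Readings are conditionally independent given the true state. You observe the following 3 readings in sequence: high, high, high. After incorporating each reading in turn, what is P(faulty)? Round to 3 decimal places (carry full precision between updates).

0.927

Apply Bayes' rule sequentially, carrying P(faulty) forward.
After 'high': P(faulty) = 0.35·0.5000 / (0.35·0.5000 + 0.15·0.5000) ≈ 0.7000
After 'high': P(faulty) = 0.35·0.7000 / (0.35·0.7000 + 0.15·0.3000) ≈ 0.8448
After 'high': P(faulty) = 0.35·0.8448 / (0.35·0.8448 + 0.15·0.1552) ≈ 0.9270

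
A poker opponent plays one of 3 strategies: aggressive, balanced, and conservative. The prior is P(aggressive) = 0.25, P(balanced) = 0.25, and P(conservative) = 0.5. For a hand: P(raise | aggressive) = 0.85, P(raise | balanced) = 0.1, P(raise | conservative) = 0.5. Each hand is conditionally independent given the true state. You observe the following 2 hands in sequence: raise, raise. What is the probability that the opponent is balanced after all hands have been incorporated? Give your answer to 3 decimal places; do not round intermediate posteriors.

0.008

After 'raise': normaliser = 0.85·0.2500 + 0.1·0.2500 + 0.5·0.5000; P(aggressive) ≈ 0.4359, P(balanced) ≈ 0.0513, P(conservative) ≈ 0.5128
After 'raise': normaliser = 0.85·0.4359 + 0.1·0.0513 + 0.5·0.5128; P(aggressive) ≈ 0.5862, P(balanced) ≈ 0.0081, P(conservative) ≈ 0.4057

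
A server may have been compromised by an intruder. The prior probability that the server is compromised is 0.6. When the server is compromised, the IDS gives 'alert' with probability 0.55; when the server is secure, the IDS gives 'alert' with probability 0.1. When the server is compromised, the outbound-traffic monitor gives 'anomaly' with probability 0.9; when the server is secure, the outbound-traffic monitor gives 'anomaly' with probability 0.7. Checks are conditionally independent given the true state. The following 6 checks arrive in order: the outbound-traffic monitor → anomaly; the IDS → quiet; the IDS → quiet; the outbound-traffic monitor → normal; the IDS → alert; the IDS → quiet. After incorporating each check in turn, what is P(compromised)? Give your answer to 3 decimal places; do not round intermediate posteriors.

Apply Bayes' rule sequentially, carrying P(compromised) forward.
After the outbound-traffic monitor='anomaly': P(compromised) = 0.9·0.6000 / (0.9·0.6000 + 0.7·0.4000) ≈ 0.6585
After the IDS='quiet': P(compromised) = 0.45·0.6585 / (0.45·0.6585 + 0.9·0.3415) ≈ 0.4909
After the IDS='quiet': P(compromised) = 0.45·0.4909 / (0.45·0.4909 + 0.9·0.5091) ≈ 0.3253
After the outbound-traffic monitor='normal': P(compromised) = 0.1·0.3253 / (0.1·0.3253 + 0.3·0.6747) ≈ 0.1385
After the IDS='alert': P(compromised) = 0.55·0.1385 / (0.55·0.1385 + 0.1·0.8615) ≈ 0.4692
After the IDS='quiet': P(compromised) = 0.45·0.4692 / (0.45·0.4692 + 0.9·0.5308) ≈ 0.3065

0.307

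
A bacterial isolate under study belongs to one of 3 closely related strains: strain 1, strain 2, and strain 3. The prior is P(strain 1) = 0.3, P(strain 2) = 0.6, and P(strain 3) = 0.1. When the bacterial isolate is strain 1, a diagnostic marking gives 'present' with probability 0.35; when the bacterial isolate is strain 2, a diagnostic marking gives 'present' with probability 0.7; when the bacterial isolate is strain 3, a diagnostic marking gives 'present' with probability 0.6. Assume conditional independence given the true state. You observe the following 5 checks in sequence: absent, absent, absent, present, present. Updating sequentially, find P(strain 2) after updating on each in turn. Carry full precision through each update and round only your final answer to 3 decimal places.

After 'absent': normaliser = 0.65·0.3000 + 0.3·0.6000 + 0.4·0.1000; P(strain 1) ≈ 0.4699, P(strain 2) ≈ 0.4337, P(strain 3) ≈ 0.0964
After 'absent': normaliser = 0.65·0.4699 + 0.3·0.4337 + 0.4·0.0964; P(strain 1) ≈ 0.6442, P(strain 2) ≈ 0.2745, P(strain 3) ≈ 0.0813
After 'absent': normaliser = 0.65·0.6442 + 0.3·0.2745 + 0.4·0.0813; P(strain 1) ≈ 0.7847, P(strain 2) ≈ 0.1543, P(strain 3) ≈ 0.0610
After 'present': normaliser = 0.35·0.7847 + 0.7·0.1543 + 0.6·0.0610; P(strain 1) ≈ 0.6551, P(strain 2) ≈ 0.2576, P(strain 3) ≈ 0.0872
After 'present': normaliser = 0.35·0.6551 + 0.7·0.2576 + 0.6·0.0872; P(strain 1) ≈ 0.4963, P(strain 2) ≈ 0.3904, P(strain 3) ≈ 0.1133

0.390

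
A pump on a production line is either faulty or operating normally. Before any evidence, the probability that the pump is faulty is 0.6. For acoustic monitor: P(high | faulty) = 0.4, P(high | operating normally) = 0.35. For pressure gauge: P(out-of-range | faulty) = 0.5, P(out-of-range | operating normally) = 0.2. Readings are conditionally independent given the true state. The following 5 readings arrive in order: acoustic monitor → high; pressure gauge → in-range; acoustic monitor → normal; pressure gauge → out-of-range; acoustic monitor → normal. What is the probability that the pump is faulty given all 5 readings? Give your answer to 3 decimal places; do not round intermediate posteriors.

0.695

After acoustic monitor='high': P(faulty) = 0.4·0.6000 / (0.4·0.6000 + 0.35·0.4000) ≈ 0.6316
After pressure gauge='in-range': P(faulty) = 0.5·0.6316 / (0.5·0.6316 + 0.8·0.3684) ≈ 0.5172
After acoustic monitor='normal': P(faulty) = 0.6·0.5172 / (0.6·0.5172 + 0.65·0.4828) ≈ 0.4972
After pressure gauge='out-of-range': P(faulty) = 0.5·0.4972 / (0.5·0.4972 + 0.2·0.5028) ≈ 0.7120
After acoustic monitor='normal': P(faulty) = 0.6·0.7120 / (0.6·0.7120 + 0.65·0.2880) ≈ 0.6953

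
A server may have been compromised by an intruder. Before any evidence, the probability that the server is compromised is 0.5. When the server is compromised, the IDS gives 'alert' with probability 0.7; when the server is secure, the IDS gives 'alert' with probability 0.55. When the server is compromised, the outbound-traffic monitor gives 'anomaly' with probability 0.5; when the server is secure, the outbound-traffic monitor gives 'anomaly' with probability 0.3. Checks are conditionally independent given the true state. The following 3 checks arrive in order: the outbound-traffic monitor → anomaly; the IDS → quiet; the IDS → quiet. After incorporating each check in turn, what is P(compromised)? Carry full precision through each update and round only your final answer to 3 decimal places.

After the outbound-traffic monitor='anomaly': P(compromised) = 0.5·0.5000 / (0.5·0.5000 + 0.3·0.5000) ≈ 0.6250
After the IDS='quiet': P(compromised) = 0.3·0.6250 / (0.3·0.6250 + 0.45·0.3750) ≈ 0.5263
After the IDS='quiet': P(compromised) = 0.3·0.5263 / (0.3·0.5263 + 0.45·0.4737) ≈ 0.4255

0.426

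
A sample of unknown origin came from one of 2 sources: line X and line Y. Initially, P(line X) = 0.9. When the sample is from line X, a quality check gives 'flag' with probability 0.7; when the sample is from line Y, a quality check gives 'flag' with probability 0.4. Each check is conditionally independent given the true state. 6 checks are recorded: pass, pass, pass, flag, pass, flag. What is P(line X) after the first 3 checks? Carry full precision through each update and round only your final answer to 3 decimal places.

0.529

Each posterior becomes the prior for the next update.
After 'pass': P(line X) = 0.3·0.9000 / (0.3·0.9000 + 0.6·0.1000) ≈ 0.8182
After 'pass': P(line X) = 0.3·0.8182 / (0.3·0.8182 + 0.6·0.1818) ≈ 0.6923
After 'pass': P(line X) = 0.3·0.6923 / (0.3·0.6923 + 0.6·0.3077) ≈ 0.5294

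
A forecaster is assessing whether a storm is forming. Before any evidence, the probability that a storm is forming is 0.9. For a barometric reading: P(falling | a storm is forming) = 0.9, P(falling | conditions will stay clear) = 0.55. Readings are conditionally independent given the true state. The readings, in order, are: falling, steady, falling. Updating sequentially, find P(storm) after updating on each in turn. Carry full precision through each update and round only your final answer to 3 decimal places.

0.843

After 'falling': P(storm) = 0.9·0.9000 / (0.9·0.9000 + 0.55·0.1000) ≈ 0.9364
After 'steady': P(storm) = 0.1·0.9364 / (0.1·0.9364 + 0.45·0.0636) ≈ 0.7660
After 'falling': P(storm) = 0.9·0.7660 / (0.9·0.7660 + 0.55·0.2340) ≈ 0.8427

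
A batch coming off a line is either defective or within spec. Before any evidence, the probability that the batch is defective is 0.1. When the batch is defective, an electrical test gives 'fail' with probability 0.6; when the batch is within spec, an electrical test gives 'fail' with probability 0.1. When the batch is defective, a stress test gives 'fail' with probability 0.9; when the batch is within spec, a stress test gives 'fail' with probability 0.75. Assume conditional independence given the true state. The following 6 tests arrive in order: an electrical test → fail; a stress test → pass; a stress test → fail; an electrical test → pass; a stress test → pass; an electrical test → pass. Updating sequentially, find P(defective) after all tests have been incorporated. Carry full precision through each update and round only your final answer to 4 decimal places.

After an electrical test='fail': P(defective) = 0.6·0.1000 / (0.6·0.1000 + 0.1·0.9000) ≈ 0.4000
After a stress test='pass': P(defective) = 0.1·0.4000 / (0.1·0.4000 + 0.25·0.6000) ≈ 0.2105
After a stress test='fail': P(defective) = 0.9·0.2105 / (0.9·0.2105 + 0.75·0.7895) ≈ 0.2424
After an electrical test='pass': P(defective) = 0.4·0.2424 / (0.4·0.2424 + 0.9·0.7576) ≈ 0.1245
After a stress test='pass': P(defective) = 0.1·0.1245 / (0.1·0.1245 + 0.25·0.8755) ≈ 0.0538
After an electrical test='pass': P(defective) = 0.4·0.0538 / (0.4·0.0538 + 0.9·0.9462) ≈ 0.0247

0.0247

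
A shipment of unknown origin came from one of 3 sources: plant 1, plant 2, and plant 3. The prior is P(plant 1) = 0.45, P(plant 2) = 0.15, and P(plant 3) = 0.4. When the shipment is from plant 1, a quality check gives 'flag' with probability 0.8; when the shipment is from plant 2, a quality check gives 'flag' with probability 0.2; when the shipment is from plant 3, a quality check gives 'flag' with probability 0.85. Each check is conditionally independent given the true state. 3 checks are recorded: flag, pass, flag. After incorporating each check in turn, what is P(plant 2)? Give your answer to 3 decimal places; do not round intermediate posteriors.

0.045

Apply Bayes' rule sequentially, carrying P(plant 2) forward.
After 'flag': normaliser = 0.8·0.4500 + 0.2·0.1500 + 0.85·0.4000; P(plant 1) ≈ 0.4932, P(plant 2) ≈ 0.0411, P(plant 3) ≈ 0.4658
After 'pass': normaliser = 0.2·0.4932 + 0.8·0.0411 + 0.15·0.4658; P(plant 1) ≈ 0.4898, P(plant 2) ≈ 0.1633, P(plant 3) ≈ 0.3469
After 'flag': normaliser = 0.8·0.4898 + 0.2·0.1633 + 0.85·0.3469; P(plant 1) ≈ 0.5447, P(plant 2) ≈ 0.0454, P(plant 3) ≈ 0.4099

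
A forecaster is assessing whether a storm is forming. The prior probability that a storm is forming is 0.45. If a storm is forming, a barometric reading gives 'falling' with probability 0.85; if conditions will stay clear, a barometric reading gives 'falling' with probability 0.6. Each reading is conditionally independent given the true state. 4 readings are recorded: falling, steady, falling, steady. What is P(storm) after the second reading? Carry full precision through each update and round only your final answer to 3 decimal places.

0.303

After 'falling': P(storm) = 0.85·0.4500 / (0.85·0.4500 + 0.6·0.5500) ≈ 0.5368
After 'steady': P(storm) = 0.15·0.5368 / (0.15·0.5368 + 0.4·0.4632) ≈ 0.3030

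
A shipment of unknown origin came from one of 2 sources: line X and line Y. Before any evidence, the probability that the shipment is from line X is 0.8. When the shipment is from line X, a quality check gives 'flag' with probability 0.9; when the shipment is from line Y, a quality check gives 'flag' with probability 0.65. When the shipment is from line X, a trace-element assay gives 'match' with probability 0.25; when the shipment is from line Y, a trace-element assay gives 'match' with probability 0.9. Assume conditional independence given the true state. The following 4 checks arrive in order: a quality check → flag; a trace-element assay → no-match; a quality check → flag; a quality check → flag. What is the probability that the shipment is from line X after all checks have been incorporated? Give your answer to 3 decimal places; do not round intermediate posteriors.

Apply Bayes' rule sequentially, carrying P(line X) forward.
After a quality check='flag': P(line X) = 0.9·0.8000 / (0.9·0.8000 + 0.65·0.2000) ≈ 0.8471
After a trace-element assay='no-match': P(line X) = 0.75·0.8471 / (0.75·0.8471 + 0.1·0.1529) ≈ 0.9765
After a quality check='flag': P(line X) = 0.9·0.9765 / (0.9·0.9765 + 0.65·0.0235) ≈ 0.9829
After a quality check='flag': P(line X) = 0.9·0.9829 / (0.9·0.9829 + 0.65·0.0171) ≈ 0.9876

0.988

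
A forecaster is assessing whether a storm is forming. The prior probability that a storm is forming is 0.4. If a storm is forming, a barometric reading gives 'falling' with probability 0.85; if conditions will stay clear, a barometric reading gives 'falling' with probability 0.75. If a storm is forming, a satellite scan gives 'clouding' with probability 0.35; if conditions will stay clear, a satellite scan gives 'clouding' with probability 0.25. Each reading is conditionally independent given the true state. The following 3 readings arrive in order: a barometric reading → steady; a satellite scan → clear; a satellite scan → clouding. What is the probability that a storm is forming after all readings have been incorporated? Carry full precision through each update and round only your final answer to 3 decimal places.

After a barometric reading='steady': P(storm) = 0.15·0.4000 / (0.15·0.4000 + 0.25·0.6000) ≈ 0.2857
After a satellite scan='clear': P(storm) = 0.65·0.2857 / (0.65·0.2857 + 0.75·0.7143) ≈ 0.2574
After a satellite scan='clouding': P(storm) = 0.35·0.2574 / (0.35·0.2574 + 0.25·0.7426) ≈ 0.3268

0.327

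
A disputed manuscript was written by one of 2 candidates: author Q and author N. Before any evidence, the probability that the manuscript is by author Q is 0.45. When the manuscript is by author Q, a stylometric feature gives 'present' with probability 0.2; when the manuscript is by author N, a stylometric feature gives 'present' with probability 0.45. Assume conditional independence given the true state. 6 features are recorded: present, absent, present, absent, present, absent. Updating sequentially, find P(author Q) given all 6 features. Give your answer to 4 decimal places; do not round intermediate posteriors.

0.1810

After 'present': P(author Q) = 0.2·0.4500 / (0.2·0.4500 + 0.45·0.5500) ≈ 0.2667
After 'absent': P(author Q) = 0.8·0.2667 / (0.8·0.2667 + 0.55·0.7333) ≈ 0.3459
After 'present': P(author Q) = 0.2·0.3459 / (0.2·0.3459 + 0.45·0.6541) ≈ 0.1903
After 'absent': P(author Q) = 0.8·0.1903 / (0.8·0.1903 + 0.55·0.8097) ≈ 0.2548
After 'present': P(author Q) = 0.2·0.2548 / (0.2·0.2548 + 0.45·0.7452) ≈ 0.1319
After 'absent': P(author Q) = 0.8·0.1319 / (0.8·0.1319 + 0.55·0.8681) ≈ 0.1810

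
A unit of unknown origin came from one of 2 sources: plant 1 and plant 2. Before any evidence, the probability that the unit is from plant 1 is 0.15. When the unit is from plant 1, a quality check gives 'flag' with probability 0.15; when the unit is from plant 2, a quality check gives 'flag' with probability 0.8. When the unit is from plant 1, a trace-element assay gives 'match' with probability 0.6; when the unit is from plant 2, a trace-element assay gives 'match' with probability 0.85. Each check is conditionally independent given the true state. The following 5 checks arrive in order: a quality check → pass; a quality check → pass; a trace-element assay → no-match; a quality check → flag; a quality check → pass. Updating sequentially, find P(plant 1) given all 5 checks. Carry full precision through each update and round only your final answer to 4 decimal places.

0.8714

Apply Bayes' rule sequentially, carrying P(plant 1) forward.
After a quality check='pass': P(plant 1) = 0.85·0.1500 / (0.85·0.1500 + 0.2·0.8500) ≈ 0.4286
After a quality check='pass': P(plant 1) = 0.85·0.4286 / (0.85·0.4286 + 0.2·0.5714) ≈ 0.7612
After a trace-element assay='no-match': P(plant 1) = 0.4·0.7612 / (0.4·0.7612 + 0.15·0.2388) ≈ 0.8947
After a quality check='flag': P(plant 1) = 0.15·0.8947 / (0.15·0.8947 + 0.8·0.1053) ≈ 0.6145
After a quality check='pass': P(plant 1) = 0.85·0.6145 / (0.85·0.6145 + 0.2·0.3855) ≈ 0.8714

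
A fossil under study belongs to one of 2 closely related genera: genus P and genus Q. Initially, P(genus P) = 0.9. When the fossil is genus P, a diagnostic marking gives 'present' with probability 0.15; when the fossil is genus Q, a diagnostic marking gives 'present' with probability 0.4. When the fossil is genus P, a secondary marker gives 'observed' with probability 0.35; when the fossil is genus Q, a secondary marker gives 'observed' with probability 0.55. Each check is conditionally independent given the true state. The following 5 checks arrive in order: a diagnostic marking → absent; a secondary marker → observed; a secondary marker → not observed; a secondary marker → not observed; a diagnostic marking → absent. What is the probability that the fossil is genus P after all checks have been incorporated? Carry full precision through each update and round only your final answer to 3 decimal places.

After a diagnostic marking='absent': P(genus P) = 0.85·0.9000 / (0.85·0.9000 + 0.6·0.1000) ≈ 0.9273
After a secondary marker='observed': P(genus P) = 0.35·0.9273 / (0.35·0.9273 + 0.55·0.0727) ≈ 0.8903
After a secondary marker='not observed': P(genus P) = 0.65·0.8903 / (0.65·0.8903 + 0.45·0.1097) ≈ 0.9214
After a secondary marker='not observed': P(genus P) = 0.65·0.9214 / (0.65·0.9214 + 0.45·0.0786) ≈ 0.9442
After a diagnostic marking='absent': P(genus P) = 0.85·0.9442 / (0.85·0.9442 + 0.6·0.0558) ≈ 0.9600

0.960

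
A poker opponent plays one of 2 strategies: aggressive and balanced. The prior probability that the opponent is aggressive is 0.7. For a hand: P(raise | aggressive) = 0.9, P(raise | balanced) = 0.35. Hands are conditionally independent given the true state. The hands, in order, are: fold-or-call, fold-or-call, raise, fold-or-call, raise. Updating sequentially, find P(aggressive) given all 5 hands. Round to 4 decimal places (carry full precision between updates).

Each posterior becomes the prior for the next update.
After 'fold-or-call': P(aggressive) = 0.1·0.7000 / (0.1·0.7000 + 0.65·0.3000) ≈ 0.2642
After 'fold-or-call': P(aggressive) = 0.1·0.2642 / (0.1·0.2642 + 0.65·0.7358) ≈ 0.0523
After 'raise': P(aggressive) = 0.9·0.0523 / (0.9·0.0523 + 0.35·0.9477) ≈ 0.1244
After 'fold-or-call': P(aggressive) = 0.1·0.1244 / (0.1·0.1244 + 0.65·0.8756) ≈ 0.0214
After 'raise': P(aggressive) = 0.9·0.0214 / (0.9·0.0214 + 0.35·0.9786) ≈ 0.0532

0.0532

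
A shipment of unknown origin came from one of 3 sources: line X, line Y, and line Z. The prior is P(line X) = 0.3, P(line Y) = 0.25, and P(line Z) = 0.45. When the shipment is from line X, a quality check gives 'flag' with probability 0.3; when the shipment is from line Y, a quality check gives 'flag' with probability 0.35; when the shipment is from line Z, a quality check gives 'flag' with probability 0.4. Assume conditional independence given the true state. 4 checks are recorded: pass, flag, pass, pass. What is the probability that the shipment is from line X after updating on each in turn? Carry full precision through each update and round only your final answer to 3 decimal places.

0.329

After 'pass': normaliser = 0.7·0.3000 + 0.65·0.2500 + 0.6·0.4500; P(line X) ≈ 0.3268, P(line Y) ≈ 0.2529, P(line Z) ≈ 0.4202
After 'flag': normaliser = 0.3·0.3268 + 0.35·0.2529 + 0.4·0.4202; P(line X) ≈ 0.2765, P(line Y) ≈ 0.2496, P(line Z) ≈ 0.4739
After 'pass': normaliser = 0.7·0.2765 + 0.65·0.2496 + 0.6·0.4739; P(line X) ≈ 0.3023, P(line Y) ≈ 0.2534, P(line Z) ≈ 0.4442
After 'pass': normaliser = 0.7·0.3023 + 0.65·0.2534 + 0.6·0.4442; P(line X) ≈ 0.3292, P(line Y) ≈ 0.2562, P(line Z) ≈ 0.4146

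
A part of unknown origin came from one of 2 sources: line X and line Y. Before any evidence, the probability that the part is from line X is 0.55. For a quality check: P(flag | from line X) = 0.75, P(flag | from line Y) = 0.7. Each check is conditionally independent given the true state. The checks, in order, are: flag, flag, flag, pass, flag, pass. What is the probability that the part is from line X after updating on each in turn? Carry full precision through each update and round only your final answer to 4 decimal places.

After 'flag': P(line X) = 0.75·0.5500 / (0.75·0.5500 + 0.7·0.4500) ≈ 0.5670
After 'flag': P(line X) = 0.75·0.5670 / (0.75·0.5670 + 0.7·0.4330) ≈ 0.5839
After 'flag': P(line X) = 0.75·0.5839 / (0.75·0.5839 + 0.7·0.4161) ≈ 0.6005
After 'pass': P(line X) = 0.25·0.6005 / (0.25·0.6005 + 0.3·0.3995) ≈ 0.5561
After 'flag': P(line X) = 0.75·0.5561 / (0.75·0.5561 + 0.7·0.4439) ≈ 0.5731
After 'pass': P(line X) = 0.25·0.5731 / (0.25·0.5731 + 0.3·0.4269) ≈ 0.5280

0.5280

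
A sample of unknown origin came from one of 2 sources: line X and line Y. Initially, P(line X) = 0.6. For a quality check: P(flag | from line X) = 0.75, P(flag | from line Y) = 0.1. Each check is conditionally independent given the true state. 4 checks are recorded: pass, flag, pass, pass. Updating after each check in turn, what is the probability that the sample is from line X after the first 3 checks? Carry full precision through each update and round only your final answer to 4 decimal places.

Apply Bayes' rule sequentially, carrying P(line X) forward.
After 'pass': P(line X) = 0.25·0.6000 / (0.25·0.6000 + 0.9·0.4000) ≈ 0.2941
After 'flag': P(line X) = 0.75·0.2941 / (0.75·0.2941 + 0.1·0.7059) ≈ 0.7576
After 'pass': P(line X) = 0.25·0.7576 / (0.25·0.7576 + 0.9·0.2424) ≈ 0.4647

0.4647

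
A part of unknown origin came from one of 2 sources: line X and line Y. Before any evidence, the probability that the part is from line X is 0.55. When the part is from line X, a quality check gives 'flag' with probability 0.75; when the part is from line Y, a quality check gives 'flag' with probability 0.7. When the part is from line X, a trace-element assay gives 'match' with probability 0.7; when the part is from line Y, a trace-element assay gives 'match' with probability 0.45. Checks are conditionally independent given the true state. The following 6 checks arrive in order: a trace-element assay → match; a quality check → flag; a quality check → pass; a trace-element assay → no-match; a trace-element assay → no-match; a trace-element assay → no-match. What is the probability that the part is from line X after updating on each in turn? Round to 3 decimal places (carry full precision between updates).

After a trace-element assay='match': P(line X) = 0.7·0.5500 / (0.7·0.5500 + 0.45·0.4500) ≈ 0.6553
After a quality check='flag': P(line X) = 0.75·0.6553 / (0.75·0.6553 + 0.7·0.3447) ≈ 0.6707
After a quality check='pass': P(line X) = 0.25·0.6707 / (0.25·0.6707 + 0.3·0.3293) ≈ 0.6293
After a trace-element assay='no-match': P(line X) = 0.3·0.6293 / (0.3·0.6293 + 0.55·0.3707) ≈ 0.4808
After a trace-element assay='no-match': P(line X) = 0.3·0.4808 / (0.3·0.4808 + 0.55·0.5192) ≈ 0.3356
After a trace-element assay='no-match': P(line X) = 0.3·0.3356 / (0.3·0.3356 + 0.55·0.6644) ≈ 0.2160

0.216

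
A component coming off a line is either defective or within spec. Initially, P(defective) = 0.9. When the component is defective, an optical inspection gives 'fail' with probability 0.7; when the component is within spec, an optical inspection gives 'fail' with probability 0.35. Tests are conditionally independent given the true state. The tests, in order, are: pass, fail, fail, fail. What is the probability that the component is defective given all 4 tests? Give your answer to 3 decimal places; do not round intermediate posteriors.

0.971

Each posterior becomes the prior for the next update.
After 'pass': P(defective) = 0.3·0.9000 / (0.3·0.9000 + 0.65·0.1000) ≈ 0.8060
After 'fail': P(defective) = 0.7·0.8060 / (0.7·0.8060 + 0.35·0.1940) ≈ 0.8926
After 'fail': P(defective) = 0.7·0.8926 / (0.7·0.8926 + 0.35·0.1074) ≈ 0.9432
After 'fail': P(defective) = 0.7·0.9432 / (0.7·0.9432 + 0.35·0.0568) ≈ 0.9708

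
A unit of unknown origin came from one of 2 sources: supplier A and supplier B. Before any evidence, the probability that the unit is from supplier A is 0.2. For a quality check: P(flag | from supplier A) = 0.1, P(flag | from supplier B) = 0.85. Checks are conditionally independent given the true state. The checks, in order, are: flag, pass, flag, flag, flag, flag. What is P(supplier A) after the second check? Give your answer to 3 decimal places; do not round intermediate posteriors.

0.150

After 'flag': P(supplier A) = 0.1·0.2000 / (0.1·0.2000 + 0.85·0.8000) ≈ 0.0286
After 'pass': P(supplier A) = 0.9·0.0286 / (0.9·0.0286 + 0.15·0.9714) ≈ 0.1500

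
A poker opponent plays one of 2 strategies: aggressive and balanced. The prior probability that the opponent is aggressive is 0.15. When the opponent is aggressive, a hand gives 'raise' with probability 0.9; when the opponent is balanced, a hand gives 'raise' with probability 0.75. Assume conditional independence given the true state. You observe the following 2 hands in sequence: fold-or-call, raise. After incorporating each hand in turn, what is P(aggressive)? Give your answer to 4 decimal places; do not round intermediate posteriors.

After 'fold-or-call': P(aggressive) = 0.1·0.1500 / (0.1·0.1500 + 0.25·0.8500) ≈ 0.0659
After 'raise': P(aggressive) = 0.9·0.0659 / (0.9·0.0659 + 0.75·0.9341) ≈ 0.0781

0.0781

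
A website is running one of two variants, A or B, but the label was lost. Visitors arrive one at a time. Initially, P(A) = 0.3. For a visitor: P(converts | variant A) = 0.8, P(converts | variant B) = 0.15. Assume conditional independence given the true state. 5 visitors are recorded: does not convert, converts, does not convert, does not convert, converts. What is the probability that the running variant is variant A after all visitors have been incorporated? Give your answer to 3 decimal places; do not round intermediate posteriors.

0.137

After 'does not convert': P(A) = 0.2·0.3000 / (0.2·0.3000 + 0.85·0.7000) ≈ 0.0916
After 'converts': P(A) = 0.8·0.0916 / (0.8·0.0916 + 0.15·0.9084) ≈ 0.3497
After 'does not convert': P(A) = 0.2·0.3497 / (0.2·0.3497 + 0.85·0.6503) ≈ 0.1123
After 'does not convert': P(A) = 0.2·0.1123 / (0.2·0.1123 + 0.85·0.8877) ≈ 0.0289
After 'converts': P(A) = 0.8·0.0289 / (0.8·0.0289 + 0.15·0.9711) ≈ 0.1370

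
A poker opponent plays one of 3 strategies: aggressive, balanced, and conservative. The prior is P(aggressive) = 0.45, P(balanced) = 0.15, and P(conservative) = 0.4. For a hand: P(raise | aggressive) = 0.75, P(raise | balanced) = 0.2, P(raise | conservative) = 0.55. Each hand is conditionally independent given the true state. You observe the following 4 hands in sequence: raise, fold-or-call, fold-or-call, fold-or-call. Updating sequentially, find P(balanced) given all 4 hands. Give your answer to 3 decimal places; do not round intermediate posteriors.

0.378

Apply Bayes' rule sequentially, carrying P(balanced) forward.
After 'raise': normaliser = 0.75·0.4500 + 0.2·0.1500 + 0.55·0.4000; P(aggressive) ≈ 0.5745, P(balanced) ≈ 0.0511, P(conservative) ≈ 0.3745
After 'fold-or-call': normaliser = 0.25·0.5745 + 0.8·0.0511 + 0.45·0.3745; P(aggressive) ≈ 0.4069, P(balanced) ≈ 0.1157, P(conservative) ≈ 0.4774
After 'fold-or-call': normaliser = 0.25·0.4069 + 0.8·0.1157 + 0.45·0.4774; P(aggressive) ≈ 0.2486, P(balanced) ≈ 0.2263, P(conservative) ≈ 0.5251
After 'fold-or-call': normaliser = 0.25·0.2486 + 0.8·0.2263 + 0.45·0.5251; P(aggressive) ≈ 0.1296, P(balanced) ≈ 0.3776, P(conservative) ≈ 0.4928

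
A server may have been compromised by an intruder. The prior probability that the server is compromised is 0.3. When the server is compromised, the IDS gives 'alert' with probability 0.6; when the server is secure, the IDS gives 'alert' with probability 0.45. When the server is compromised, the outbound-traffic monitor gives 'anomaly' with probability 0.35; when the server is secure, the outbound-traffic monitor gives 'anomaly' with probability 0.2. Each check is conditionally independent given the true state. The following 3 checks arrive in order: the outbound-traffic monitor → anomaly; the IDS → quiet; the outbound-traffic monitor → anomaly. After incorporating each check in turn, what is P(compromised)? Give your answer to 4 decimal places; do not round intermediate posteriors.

0.4884

After the outbound-traffic monitor='anomaly': P(compromised) = 0.35·0.3000 / (0.35·0.3000 + 0.2·0.7000) ≈ 0.4286
After the IDS='quiet': P(compromised) = 0.4·0.4286 / (0.4·0.4286 + 0.55·0.5714) ≈ 0.3529
After the outbound-traffic monitor='anomaly': P(compromised) = 0.35·0.3529 / (0.35·0.3529 + 0.2·0.6471) ≈ 0.4884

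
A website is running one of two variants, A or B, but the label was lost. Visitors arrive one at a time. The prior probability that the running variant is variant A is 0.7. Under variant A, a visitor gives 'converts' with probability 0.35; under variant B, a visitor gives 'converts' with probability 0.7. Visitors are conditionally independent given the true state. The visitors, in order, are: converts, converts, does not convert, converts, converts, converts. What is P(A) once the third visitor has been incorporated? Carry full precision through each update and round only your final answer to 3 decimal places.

After 'converts': P(A) = 0.35·0.7000 / (0.35·0.7000 + 0.7·0.3000) ≈ 0.5385
After 'converts': P(A) = 0.35·0.5385 / (0.35·0.5385 + 0.7·0.4615) ≈ 0.3684
After 'does not convert': P(A) = 0.65·0.3684 / (0.65·0.3684 + 0.3·0.6316) ≈ 0.5583

0.558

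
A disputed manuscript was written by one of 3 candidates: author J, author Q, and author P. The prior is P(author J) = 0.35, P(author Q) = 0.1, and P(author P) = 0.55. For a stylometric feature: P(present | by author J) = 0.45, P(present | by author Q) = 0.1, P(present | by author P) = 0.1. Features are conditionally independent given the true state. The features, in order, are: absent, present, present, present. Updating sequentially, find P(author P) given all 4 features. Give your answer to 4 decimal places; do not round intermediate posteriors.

Each posterior becomes the prior for the next update.
After 'absent': normaliser = 0.55·0.3500 + 0.9·0.1000 + 0.9·0.5500; P(author J) ≈ 0.2476, P(author Q) ≈ 0.1158, P(author P) ≈ 0.6367
After 'present': normaliser = 0.45·0.2476 + 0.1·0.1158 + 0.1·0.6367; P(author J) ≈ 0.5969, P(author Q) ≈ 0.0620, P(author P) ≈ 0.3411
After 'present': normaliser = 0.45·0.5969 + 0.1·0.0620 + 0.1·0.3411; P(author J) ≈ 0.8695, P(author Q) ≈ 0.0201, P(author P) ≈ 0.1104
After 'present': normaliser = 0.45·0.8695 + 0.1·0.0201 + 0.1·0.1104; P(author J) ≈ 0.9677, P(author Q) ≈ 0.0050, P(author P) ≈ 0.0273

0.0273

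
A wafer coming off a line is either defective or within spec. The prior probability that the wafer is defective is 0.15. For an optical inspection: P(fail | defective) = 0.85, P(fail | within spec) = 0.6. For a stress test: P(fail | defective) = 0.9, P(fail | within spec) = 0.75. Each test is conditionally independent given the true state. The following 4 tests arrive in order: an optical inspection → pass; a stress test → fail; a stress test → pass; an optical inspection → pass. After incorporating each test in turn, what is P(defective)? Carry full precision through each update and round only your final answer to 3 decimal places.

0.012

After an optical inspection='pass': P(defective) = 0.15·0.1500 / (0.15·0.1500 + 0.4·0.8500) ≈ 0.0621
After a stress test='fail': P(defective) = 0.9·0.0621 / (0.9·0.0621 + 0.75·0.9379) ≈ 0.0736
After a stress test='pass': P(defective) = 0.1·0.0736 / (0.1·0.0736 + 0.25·0.9264) ≈ 0.0308
After an optical inspection='pass': P(defective) = 0.15·0.0308 / (0.15·0.0308 + 0.4·0.9692) ≈ 0.0118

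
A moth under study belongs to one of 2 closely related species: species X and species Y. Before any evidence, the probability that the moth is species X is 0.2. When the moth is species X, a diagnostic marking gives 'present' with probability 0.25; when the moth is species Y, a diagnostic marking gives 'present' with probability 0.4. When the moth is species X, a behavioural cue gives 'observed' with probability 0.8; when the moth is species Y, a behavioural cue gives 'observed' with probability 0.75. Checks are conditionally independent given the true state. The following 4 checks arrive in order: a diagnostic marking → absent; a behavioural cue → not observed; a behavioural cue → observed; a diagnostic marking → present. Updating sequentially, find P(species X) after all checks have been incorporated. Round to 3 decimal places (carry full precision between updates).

0.143

Apply Bayes' rule sequentially, carrying P(species X) forward.
After a diagnostic marking='absent': P(species X) = 0.75·0.2000 / (0.75·0.2000 + 0.6·0.8000) ≈ 0.2381
After a behavioural cue='not observed': P(species X) = 0.2·0.2381 / (0.2·0.2381 + 0.25·0.7619) ≈ 0.2000
After a behavioural cue='observed': P(species X) = 0.8·0.2000 / (0.8·0.2000 + 0.75·0.8000) ≈ 0.2105
After a diagnostic marking='present': P(species X) = 0.25·0.2105 / (0.25·0.2105 + 0.4·0.7895) ≈ 0.1429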